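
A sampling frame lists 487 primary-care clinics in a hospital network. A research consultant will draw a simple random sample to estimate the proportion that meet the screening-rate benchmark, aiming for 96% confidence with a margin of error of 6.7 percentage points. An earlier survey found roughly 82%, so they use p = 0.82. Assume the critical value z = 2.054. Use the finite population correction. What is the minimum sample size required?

Unadjusted: n₀ = 2.054² × 0.82 × 0.18 / 0.067² ≈ 138.72, so n₀ = 139.
Finite population correction with N = 487: n = n₀ / (1 + (n₀−1)/N) = 139 / (1 + 138/487) = 139 / 1.2834 ≈ 108.31.
Rounding up, n = 109.

109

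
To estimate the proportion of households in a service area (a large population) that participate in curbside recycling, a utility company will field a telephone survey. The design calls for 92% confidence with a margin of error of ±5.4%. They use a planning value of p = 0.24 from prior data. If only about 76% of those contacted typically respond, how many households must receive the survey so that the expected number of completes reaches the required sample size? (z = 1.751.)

253

Completed interviews needed: n₀ = 1.751² × 0.1824 / 0.054² ≈ 191.78 → 192.
At a 76% response rate, contacts needed = 192 / 0.76 ≈ 252.63 → 253.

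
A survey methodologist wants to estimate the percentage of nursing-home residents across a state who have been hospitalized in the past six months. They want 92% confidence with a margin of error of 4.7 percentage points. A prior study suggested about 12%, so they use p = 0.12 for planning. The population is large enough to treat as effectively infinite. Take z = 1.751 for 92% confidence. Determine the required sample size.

147

With p = 0.12, p(1−p) = 0.1056.
n = z²·p(1−p)/E² = 1.751² × 0.1056 / 0.047² = 3.0660 × 0.1056 / 0.002209 ≈ 146.57.
Rounding up gives n = 147.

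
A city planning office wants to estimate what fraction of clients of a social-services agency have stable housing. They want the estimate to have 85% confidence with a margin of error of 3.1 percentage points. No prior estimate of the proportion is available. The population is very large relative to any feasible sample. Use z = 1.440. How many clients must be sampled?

540

With no prior estimate, use p = 0.5, giving p(1−p) = 0.25.
n = z²·p(1−p)/E² = 1.440² × 0.2500 / 0.031² = 2.0736 × 0.2500 / 0.000961 ≈ 539.44.
Rounding up gives n = 540.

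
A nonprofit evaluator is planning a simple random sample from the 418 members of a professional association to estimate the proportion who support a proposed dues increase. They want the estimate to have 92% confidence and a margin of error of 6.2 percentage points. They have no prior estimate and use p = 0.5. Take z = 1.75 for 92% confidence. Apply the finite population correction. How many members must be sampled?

136

Unadjusted: n₀ = 1.75² × 0.50 × 0.50 / 0.062² ≈ 199.17, so n₀ = 200.
Finite population correction with N = 418: n = n₀ / (1 + (n₀−1)/N) = 200 / (1 + 199/418) = 200 / 1.4761 ≈ 135.49.
Rounding up, n = 136.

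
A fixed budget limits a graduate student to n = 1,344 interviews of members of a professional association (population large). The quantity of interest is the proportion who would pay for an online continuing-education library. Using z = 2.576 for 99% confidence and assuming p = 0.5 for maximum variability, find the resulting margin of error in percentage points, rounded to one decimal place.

3.5

SE(p̂) = √[p(1−p)/n] = √[0.2500/1344] = 0.01364.
E = z × SE = 2.576 × 0.01364 = 0.03513, or 3.5 percentage points.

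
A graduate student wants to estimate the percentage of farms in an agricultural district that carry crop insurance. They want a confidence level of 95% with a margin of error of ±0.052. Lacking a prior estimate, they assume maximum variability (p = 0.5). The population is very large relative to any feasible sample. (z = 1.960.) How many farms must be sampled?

356

With p = 0.5, p(1−p) = 0.25.
n = z²·p(1−p)/E² = 1.960² × 0.2500 / 0.052² = 3.8416 × 0.2500 / 0.002704 ≈ 355.18.
Rounding up gives n = 356.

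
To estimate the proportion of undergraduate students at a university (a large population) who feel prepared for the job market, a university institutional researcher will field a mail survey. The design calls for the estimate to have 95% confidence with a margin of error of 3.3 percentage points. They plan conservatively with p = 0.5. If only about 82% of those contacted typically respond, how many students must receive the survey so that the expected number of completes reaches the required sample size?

1076

For 95% confidence, z = 1.960.
Completed interviews needed: n₀ = 1.960² × 0.2500 / 0.033² ≈ 881.91 → 882.
At an 82% response rate, contacts needed = 882 / 0.82 ≈ 1075.61 → 1076.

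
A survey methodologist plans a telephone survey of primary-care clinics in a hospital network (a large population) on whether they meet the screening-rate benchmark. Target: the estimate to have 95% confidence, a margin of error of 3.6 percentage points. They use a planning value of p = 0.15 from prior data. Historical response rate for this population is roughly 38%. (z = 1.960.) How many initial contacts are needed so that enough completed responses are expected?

Completed interviews needed: n₀ = 1.960² × 0.1275 / 0.036² ≈ 377.94 → 378.
At a 38% response rate, contacts needed = 378 / 0.38 ≈ 994.74 → 995.

995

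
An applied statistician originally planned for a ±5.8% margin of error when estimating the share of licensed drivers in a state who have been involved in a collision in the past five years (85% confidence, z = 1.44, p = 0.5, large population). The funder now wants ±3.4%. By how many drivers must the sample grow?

At ±5.8%: n = 1.44² × 0.2500 / 0.058² ≈ 154.10 → 155.
At ±3.4%: n = 1.44² × 0.2500 / 0.034² ≈ 448.44 → 449.
Additional respondents: 449 − 155 = 294.

294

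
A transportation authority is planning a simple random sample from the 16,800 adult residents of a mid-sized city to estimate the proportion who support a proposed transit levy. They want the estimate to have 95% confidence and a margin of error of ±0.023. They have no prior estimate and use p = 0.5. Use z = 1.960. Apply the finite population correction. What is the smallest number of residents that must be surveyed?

1639

Unadjusted: n₀ = 1.960² × 0.50 × 0.50 / 0.023² ≈ 1815.50, so n₀ = 1816.
Finite population correction with N = 16,800: n = n₀ / (1 + (n₀−1)/N) = 1816 / (1 + 1815/16800) = 1816 / 1.1080 ≈ 1638.94.
Rounding up, n = 1639.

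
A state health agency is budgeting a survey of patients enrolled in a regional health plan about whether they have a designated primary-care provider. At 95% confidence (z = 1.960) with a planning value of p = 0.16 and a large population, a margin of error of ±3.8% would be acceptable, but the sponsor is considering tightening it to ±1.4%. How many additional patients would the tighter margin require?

At ±3.8%: n = 1.960² × 0.1344 / 0.038² ≈ 357.56 → 358.
At ±1.4%: n = 1.960² × 0.1344 / 0.014² ≈ 2634.24 → 2635.
Additional respondents: 2635 − 358 = 2277.

2277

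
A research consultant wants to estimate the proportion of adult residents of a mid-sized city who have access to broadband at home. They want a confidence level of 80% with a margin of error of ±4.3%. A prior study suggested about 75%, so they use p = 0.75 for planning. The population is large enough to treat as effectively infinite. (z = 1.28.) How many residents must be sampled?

167

With p = 0.75, p(1−p) = 0.1875.
n = z²·p(1−p)/E² = 1.28² × 0.1875 / 0.043² = 1.6384 × 0.1875 / 0.001849 ≈ 166.14.
Rounding up gives n = 167.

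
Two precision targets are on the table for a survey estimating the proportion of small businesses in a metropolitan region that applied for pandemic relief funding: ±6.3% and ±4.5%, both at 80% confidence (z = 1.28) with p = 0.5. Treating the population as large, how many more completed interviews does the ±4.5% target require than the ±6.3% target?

99

At ±6.3%: n = 1.28² × 0.2500 / 0.063² ≈ 103.20 → 104.
At ±4.5%: n = 1.28² × 0.2500 / 0.045² ≈ 202.27 → 203.
Additional respondents: 203 − 104 = 99.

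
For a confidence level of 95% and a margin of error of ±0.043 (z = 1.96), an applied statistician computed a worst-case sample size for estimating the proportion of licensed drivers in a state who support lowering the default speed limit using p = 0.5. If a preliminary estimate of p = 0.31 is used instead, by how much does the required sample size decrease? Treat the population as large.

Conservative (p = 0.5): n = 1.96² × 0.25 / 0.043² ≈ 519.42 → 520.
Using p = 0.31: p(1−p) = 0.2139, so n = 1.96² × 0.2139 / 0.043² ≈ 444.41 → 445.
Reduction: 520 − 445 = 75.

75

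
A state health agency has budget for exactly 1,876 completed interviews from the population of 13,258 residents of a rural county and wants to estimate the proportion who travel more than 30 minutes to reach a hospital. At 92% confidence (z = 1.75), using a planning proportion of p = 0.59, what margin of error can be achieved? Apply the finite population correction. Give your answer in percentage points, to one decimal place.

1.8

Finite-population factor: (N−n)/(N−1) = (13258−1876)/(13258−1) = 0.8586.
SE(p̂) = √[p(1−p)/n · (N−n)/(N−1)] = √[0.2419/1876 × 0.8586] = 0.01052.
E = z × SE = 1.75 × 0.01052 = 0.01841 ≈ 1.8 percentage points.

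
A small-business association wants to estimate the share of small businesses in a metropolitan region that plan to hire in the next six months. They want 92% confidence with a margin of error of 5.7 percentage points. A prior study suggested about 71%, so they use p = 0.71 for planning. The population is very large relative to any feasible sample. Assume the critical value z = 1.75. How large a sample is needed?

With p = 0.71, p(1−p) = 0.2059.
n = z²·p(1−p)/E² = 1.75² × 0.2059 / 0.057² = 3.0625 × 0.2059 / 0.003249 ≈ 194.08.
Rounding up gives n = 195.

195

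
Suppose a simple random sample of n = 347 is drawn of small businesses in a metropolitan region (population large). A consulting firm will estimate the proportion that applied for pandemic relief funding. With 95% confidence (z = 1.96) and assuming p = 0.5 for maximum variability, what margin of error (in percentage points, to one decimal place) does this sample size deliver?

5.3

SE(p̂) = √[p(1−p)/n] = √[0.2500/347] = 0.02684.
E = z × SE = 1.96 × 0.02684 = 0.05261, or 5.3 percentage points.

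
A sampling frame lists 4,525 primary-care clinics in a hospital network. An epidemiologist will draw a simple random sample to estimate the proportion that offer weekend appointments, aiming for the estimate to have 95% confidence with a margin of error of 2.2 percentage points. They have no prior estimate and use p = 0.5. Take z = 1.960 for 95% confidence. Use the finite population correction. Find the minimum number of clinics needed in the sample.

Unadjusted: n₀ = 1.960² × 0.50 × 0.50 / 0.022² ≈ 1984.30, so n₀ = 1985.
Finite population correction with N = 4,525: n = n₀ / (1 + (n₀−1)/N) = 1985 / (1 + 1984/4525) = 1985 / 1.4385 ≈ 1379.95.
Rounding up, n = 1380.

1380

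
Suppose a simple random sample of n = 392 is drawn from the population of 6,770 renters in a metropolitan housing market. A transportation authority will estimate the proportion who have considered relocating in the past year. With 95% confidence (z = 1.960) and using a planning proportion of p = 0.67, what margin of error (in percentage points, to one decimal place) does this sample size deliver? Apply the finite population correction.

4.5

Finite-population factor: (N−n)/(N−1) = (6770−392)/(6770−1) = 0.9422.
SE(p̂) = √[p(1−p)/n · (N−n)/(N−1)] = √[0.2211/392 × 0.9422] = 0.02305.
E = z × SE = 1.960 × 0.02305 = 0.04518 ≈ 4.5 percentage points.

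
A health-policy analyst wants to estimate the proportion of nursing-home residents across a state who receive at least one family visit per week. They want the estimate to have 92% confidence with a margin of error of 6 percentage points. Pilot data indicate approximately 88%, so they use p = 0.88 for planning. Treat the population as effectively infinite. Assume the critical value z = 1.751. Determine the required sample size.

With p = 0.88, p(1−p) = 0.1056.
n = z²·p(1−p)/E² = 1.751² × 0.1056 / 0.060² = 3.0660 × 0.1056 / 0.003600 ≈ 89.94.
Rounding up gives n = 90.

90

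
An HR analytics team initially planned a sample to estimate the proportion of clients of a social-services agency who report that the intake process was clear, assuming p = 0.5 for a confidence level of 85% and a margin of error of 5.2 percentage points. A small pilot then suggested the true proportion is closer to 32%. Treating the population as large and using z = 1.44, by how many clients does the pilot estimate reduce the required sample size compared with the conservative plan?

25

Conservative (p = 0.5): n = 1.44² × 0.25 / 0.052² ≈ 191.72 → 192.
Using p = 0.32: p(1−p) = 0.2176, so n = 1.44² × 0.2176 / 0.052² ≈ 166.87 → 167.
Reduction: 192 − 167 = 25.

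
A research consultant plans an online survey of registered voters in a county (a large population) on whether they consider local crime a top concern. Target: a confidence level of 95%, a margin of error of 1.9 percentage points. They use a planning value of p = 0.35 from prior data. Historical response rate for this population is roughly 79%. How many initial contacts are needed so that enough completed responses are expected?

3065

For 95% confidence, z = 1.960.
Completed interviews needed: n₀ = 1.960² × 0.2275 / 0.019² ≈ 2420.95 → 2421.
At a 79% response rate, contacts needed = 2421 / 0.79 ≈ 3064.56 → 3065.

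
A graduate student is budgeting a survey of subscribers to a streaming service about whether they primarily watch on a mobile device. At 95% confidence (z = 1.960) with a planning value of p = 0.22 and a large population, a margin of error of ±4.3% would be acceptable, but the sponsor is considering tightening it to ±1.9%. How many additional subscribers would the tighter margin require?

At ±4.3%: n = 1.960² × 0.1716 / 0.043² ≈ 356.53 → 357.
At ±1.9%: n = 1.960² × 0.1716 / 0.019² ≈ 1826.09 → 1827.
Additional respondents: 1827 − 357 = 1470.

1470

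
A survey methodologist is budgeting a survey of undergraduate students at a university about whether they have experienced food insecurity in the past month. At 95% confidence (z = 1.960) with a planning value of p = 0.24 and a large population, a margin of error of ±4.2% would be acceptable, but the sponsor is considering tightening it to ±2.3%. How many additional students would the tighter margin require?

At ±4.2%: n = 1.960² × 0.1824 / 0.042² ≈ 397.23 → 398.
At ±2.3%: n = 1.960² × 0.1824 / 0.023² ≈ 1324.59 → 1325.
Additional respondents: 1325 − 398 = 927.

927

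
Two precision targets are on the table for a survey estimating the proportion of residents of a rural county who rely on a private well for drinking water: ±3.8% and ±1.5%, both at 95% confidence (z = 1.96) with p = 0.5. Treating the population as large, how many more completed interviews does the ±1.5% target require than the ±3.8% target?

At ±3.8%: n = 1.96² × 0.2500 / 0.038² ≈ 665.10 → 666.
At ±1.5%: n = 1.96² × 0.2500 / 0.015² ≈ 4268.44 → 4269.
Additional respondents: 4269 − 666 = 3603.

3603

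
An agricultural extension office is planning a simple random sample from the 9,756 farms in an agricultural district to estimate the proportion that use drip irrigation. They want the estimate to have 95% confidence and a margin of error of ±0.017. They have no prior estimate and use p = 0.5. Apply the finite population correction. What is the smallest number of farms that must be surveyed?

For 95% confidence, z = 1.960.
Unadjusted: n₀ = 1.960² × 0.50 × 0.50 / 0.017² ≈ 3323.18, so n₀ = 3324.
Finite population correction with N = 9,756: n = n₀ / (1 + (n₀−1)/N) = 3324 / (1 + 3323/9756) = 3324 / 1.3406 ≈ 2479.47.
Rounding up, n = 2480.

2480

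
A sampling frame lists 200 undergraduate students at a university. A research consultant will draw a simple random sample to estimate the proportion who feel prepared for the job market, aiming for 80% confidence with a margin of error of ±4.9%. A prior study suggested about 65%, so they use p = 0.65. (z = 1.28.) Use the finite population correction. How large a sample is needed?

88

Unadjusted: n₀ = 1.28² × 0.65 × 0.35 / 0.049² ≈ 155.24, so n₀ = 156.
Finite population correction with N = 200: n = n₀ / (1 + (n₀−1)/N) = 156 / (1 + 155/200) = 156 / 1.7750 ≈ 87.89.
Rounding up, n = 88.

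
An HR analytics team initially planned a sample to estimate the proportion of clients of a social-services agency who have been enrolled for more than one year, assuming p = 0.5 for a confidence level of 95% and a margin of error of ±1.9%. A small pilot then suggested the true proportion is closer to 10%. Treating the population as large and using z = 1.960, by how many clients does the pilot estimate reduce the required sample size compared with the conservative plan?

Conservative (p = 0.5): n = 1.960² × 0.25 / 0.019² ≈ 2660.39 → 2661.
Using p = 0.10: p(1−p) = 0.0900, so n = 1.960² × 0.0900 / 0.019² ≈ 957.74 → 958.
Reduction: 2661 − 958 = 1703.

1703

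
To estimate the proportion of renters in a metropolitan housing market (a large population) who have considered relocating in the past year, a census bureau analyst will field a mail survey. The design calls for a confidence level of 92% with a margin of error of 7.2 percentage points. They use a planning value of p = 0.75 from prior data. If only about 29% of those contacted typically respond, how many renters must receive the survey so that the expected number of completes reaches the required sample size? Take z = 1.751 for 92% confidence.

Completed interviews needed: n₀ = 1.751² × 0.1875 / 0.072² ≈ 110.89 → 111.
At a 29% response rate, contacts needed = 111 / 0.29 ≈ 382.76 → 383.

383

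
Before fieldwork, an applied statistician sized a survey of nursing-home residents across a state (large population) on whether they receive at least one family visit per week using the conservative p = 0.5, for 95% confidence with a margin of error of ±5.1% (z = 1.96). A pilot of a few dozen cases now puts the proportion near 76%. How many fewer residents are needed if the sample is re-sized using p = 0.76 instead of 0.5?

Conservative (p = 0.5): n = 1.96² × 0.25 / 0.051² ≈ 369.24 → 370.
Using p = 0.76: p(1−p) = 0.1824, so n = 1.96² × 0.1824 / 0.051² ≈ 269.40 → 270.
Reduction: 370 − 270 = 100.

100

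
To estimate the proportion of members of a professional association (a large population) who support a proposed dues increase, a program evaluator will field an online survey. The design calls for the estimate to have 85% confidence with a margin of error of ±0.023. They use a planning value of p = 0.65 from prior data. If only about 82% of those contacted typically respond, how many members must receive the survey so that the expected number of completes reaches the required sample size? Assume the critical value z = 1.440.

1088

Completed interviews needed: n₀ = 1.440² × 0.2275 / 0.023² ≈ 891.77 → 892.
At an 82% response rate, contacts needed = 892 / 0.82 ≈ 1087.80 → 1088.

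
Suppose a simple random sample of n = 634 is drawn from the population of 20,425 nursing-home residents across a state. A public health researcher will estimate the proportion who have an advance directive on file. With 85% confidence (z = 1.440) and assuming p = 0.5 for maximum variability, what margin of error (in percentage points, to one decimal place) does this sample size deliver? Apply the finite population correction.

Finite-population factor: (N−n)/(N−1) = (20425−634)/(20425−1) = 0.9690.
SE(p̂) = √[p(1−p)/n · (N−n)/(N−1)] = √[0.2500/634 × 0.9690] = 0.01955.
E = z × SE = 1.440 × 0.01955 = 0.02815 ≈ 2.8 percentage points.

2.8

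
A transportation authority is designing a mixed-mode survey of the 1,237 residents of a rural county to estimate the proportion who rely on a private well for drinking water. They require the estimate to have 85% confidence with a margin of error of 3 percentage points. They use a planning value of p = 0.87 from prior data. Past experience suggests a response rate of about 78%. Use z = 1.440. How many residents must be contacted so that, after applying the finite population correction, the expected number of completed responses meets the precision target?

Completed interviews needed (unadjusted): n₀ = 1.440² × 0.1131 / 0.030² ≈ 260.58 → 261.
FPC for N = 1,237: n = 261 / (1 + 260/1237) = 261 / 1.2102 ≈ 215.67 → 216.
At a 78% response rate, contacts needed = 216 / 0.78 ≈ 276.92 → 277.

277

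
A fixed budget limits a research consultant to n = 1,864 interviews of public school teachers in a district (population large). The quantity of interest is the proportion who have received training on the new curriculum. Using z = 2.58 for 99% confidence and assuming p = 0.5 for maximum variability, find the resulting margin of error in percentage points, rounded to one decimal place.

3.0

SE(p̂) = √[p(1−p)/n] = √[0.2500/1864] = 0.01158.
E = z × SE = 2.58 × 0.01158 = 0.02988, or 3.0 percentage points.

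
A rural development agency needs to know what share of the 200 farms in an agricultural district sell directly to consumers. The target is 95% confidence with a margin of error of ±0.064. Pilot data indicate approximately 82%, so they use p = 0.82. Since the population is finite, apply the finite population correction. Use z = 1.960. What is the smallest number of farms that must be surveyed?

83

Unadjusted: n₀ = 1.960² × 0.82 × 0.18 / 0.064² ≈ 138.43, so n₀ = 139.
Finite population correction with N = 200: n = n₀ / (1 + (n₀−1)/N) = 139 / (1 + 138/200) = 139 / 1.6900 ≈ 82.25.
Rounding up, n = 83.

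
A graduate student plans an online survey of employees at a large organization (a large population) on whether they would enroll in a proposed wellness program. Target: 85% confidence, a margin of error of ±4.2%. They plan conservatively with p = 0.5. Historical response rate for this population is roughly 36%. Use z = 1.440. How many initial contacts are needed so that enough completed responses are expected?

817

Completed interviews needed: n₀ = 1.440² × 0.2500 / 0.042² ≈ 293.88 → 294.
At a 36% response rate, contacts needed = 294 / 0.36 ≈ 816.67 → 817.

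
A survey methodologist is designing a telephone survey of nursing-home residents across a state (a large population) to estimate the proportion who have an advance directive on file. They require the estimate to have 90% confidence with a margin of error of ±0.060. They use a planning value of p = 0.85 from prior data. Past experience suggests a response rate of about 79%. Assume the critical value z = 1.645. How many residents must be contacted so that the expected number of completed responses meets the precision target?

Completed interviews needed: n₀ = 1.645² × 0.1275 / 0.060² ≈ 95.84 → 96.
At a 79% response rate, contacts needed = 96 / 0.79 ≈ 121.52 → 122.

122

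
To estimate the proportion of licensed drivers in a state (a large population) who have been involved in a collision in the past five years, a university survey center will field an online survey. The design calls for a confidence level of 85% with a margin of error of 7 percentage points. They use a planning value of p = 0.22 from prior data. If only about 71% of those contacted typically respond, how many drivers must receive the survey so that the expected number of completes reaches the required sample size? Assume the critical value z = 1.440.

Completed interviews needed: n₀ = 1.440² × 0.1716 / 0.070² ≈ 72.62 → 73.
At a 71% response rate, contacts needed = 73 / 0.71 ≈ 102.82 → 103.

103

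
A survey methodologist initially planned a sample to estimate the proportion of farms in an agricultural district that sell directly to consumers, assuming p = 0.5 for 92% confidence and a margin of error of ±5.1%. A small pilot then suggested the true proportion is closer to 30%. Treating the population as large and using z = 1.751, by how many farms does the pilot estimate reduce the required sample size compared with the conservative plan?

47

Conservative (p = 0.5): n = 1.751² × 0.25 / 0.051² ≈ 294.69 → 295.
Using p = 0.30: p(1−p) = 0.2100, so n = 1.751² × 0.2100 / 0.051² ≈ 247.54 → 248.
Reduction: 295 − 248 = 47.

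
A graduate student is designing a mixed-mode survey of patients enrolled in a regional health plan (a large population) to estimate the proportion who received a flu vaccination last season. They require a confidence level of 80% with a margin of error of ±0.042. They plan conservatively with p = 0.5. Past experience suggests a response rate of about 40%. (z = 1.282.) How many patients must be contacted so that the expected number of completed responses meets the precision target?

Completed interviews needed: n₀ = 1.282² × 0.2500 / 0.042² ≈ 232.93 → 233.
At a 40% response rate, contacts needed = 233 / 0.40 ≈ 582.50 → 583.

583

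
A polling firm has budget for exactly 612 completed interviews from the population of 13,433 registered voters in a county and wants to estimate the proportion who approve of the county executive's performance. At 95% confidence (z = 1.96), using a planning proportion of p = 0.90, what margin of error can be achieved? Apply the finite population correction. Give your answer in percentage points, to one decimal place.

Finite-population factor: (N−n)/(N−1) = (13433−612)/(13433−1) = 0.9545.
SE(p̂) = √[p(1−p)/n · (N−n)/(N−1)] = √[0.0900/612 × 0.9545] = 0.01185.
E = z × SE = 1.96 × 0.01185 = 0.02322 ≈ 2.3 percentage points.

2.3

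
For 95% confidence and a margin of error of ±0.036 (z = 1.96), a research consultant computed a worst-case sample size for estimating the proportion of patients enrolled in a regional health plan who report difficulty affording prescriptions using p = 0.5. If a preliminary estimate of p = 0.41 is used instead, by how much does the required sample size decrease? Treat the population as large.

Conservative (p = 0.5): n = 1.96² × 0.25 / 0.036² ≈ 741.05 → 742.
Using p = 0.41: p(1−p) = 0.2419, so n = 1.96² × 0.2419 / 0.036² ≈ 717.04 → 718.
Reduction: 742 − 718 = 24.

24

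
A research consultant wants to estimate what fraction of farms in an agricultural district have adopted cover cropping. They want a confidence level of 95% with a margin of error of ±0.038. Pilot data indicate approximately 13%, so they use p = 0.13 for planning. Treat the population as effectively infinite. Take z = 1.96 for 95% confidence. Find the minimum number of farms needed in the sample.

With p = 0.13, p(1−p) = 0.1131.
n = z²·p(1−p)/E² = 1.96² × 0.1131 / 0.038² = 3.8416 × 0.1131 / 0.001444 ≈ 300.89.
Rounding up gives n = 301.

301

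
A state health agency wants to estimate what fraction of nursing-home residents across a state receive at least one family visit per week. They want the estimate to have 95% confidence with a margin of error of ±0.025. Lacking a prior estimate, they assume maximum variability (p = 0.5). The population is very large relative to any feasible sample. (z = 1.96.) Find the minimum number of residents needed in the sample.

With p = 0.5, p(1−p) = 0.25.
n = z²·p(1−p)/E² = 1.96² × 0.2500 / 0.025² = 3.8416 × 0.2500 / 0.000625 ≈ 1536.64.
Rounding up gives n = 1537.

1537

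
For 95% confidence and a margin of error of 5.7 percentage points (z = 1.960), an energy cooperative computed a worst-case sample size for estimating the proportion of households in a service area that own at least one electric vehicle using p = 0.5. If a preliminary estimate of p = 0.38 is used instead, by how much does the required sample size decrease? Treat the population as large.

Conservative (p = 0.5): n = 1.960² × 0.25 / 0.057² ≈ 295.60 → 296.
Using p = 0.38: p(1−p) = 0.2356, so n = 1.960² × 0.2356 / 0.057² ≈ 278.57 → 279.
Reduction: 296 − 279 = 17.

17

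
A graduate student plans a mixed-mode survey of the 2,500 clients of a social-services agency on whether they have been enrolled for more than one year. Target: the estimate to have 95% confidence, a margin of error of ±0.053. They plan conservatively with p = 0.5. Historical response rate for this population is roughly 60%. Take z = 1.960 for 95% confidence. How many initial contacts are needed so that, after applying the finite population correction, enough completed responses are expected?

502

Completed interviews needed (unadjusted): n₀ = 1.960² × 0.2500 / 0.053² ≈ 341.90 → 342.
FPC for N = 2,500: n = 342 / (1 + 341/2500) = 342 / 1.1364 ≈ 300.95 → 301.
At a 60% response rate, contacts needed = 301 / 0.60 ≈ 501.67 → 502.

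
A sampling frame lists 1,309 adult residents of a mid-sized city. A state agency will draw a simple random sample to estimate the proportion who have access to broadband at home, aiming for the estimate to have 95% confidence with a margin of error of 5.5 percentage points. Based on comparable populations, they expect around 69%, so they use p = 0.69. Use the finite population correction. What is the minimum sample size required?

For 95% confidence, z = 1.960.
Unadjusted: n₀ = 1.960² × 0.69 × 0.31 / 0.055² ≈ 271.64, so n₀ = 272.
Finite population correction with N = 1,309: n = n₀ / (1 + (n₀−1)/N) = 272 / (1 + 271/1309) = 272 / 1.2070 ≈ 225.35.
Rounding up, n = 226.

226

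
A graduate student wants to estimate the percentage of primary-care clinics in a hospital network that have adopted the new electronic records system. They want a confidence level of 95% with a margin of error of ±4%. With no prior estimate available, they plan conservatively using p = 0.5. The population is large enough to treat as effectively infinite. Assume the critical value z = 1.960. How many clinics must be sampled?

With p = 0.5, p(1−p) = 0.25.
n = z²·p(1−p)/E² = 1.960² × 0.2500 / 0.040² = 3.8416 × 0.2500 / 0.001600 ≈ 600.25.
Rounding up gives n = 601.

601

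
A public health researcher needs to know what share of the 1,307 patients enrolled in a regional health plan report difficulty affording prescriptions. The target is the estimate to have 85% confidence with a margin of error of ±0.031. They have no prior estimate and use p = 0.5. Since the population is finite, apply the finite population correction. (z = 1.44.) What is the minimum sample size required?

383

Unadjusted: n₀ = 1.44² × 0.50 × 0.50 / 0.031² ≈ 539.44, so n₀ = 540.
Finite population correction with N = 1,307: n = n₀ / (1 + (n₀−1)/N) = 540 / (1 + 539/1307) = 540 / 1.4124 ≈ 382.33.
Rounding up, n = 383.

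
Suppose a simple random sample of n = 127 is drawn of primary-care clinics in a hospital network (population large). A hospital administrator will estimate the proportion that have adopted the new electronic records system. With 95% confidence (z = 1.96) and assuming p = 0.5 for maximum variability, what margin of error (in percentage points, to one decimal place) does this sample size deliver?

SE(p̂) = √[p(1−p)/n] = √[0.2500/127] = 0.04437.
E = z × SE = 1.96 × 0.04437 = 0.08696, or 8.7 percentage points.

8.7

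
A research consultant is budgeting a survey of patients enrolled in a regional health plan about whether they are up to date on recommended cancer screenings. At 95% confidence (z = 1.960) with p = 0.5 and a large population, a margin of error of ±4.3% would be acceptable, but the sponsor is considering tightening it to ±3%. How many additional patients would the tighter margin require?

548

At ±4.3%: n = 1.960² × 0.2500 / 0.043² ≈ 519.42 → 520.
At ±3%: n = 1.960² × 0.2500 / 0.030² ≈ 1067.11 → 1068.
Additional respondents: 1068 − 520 = 548.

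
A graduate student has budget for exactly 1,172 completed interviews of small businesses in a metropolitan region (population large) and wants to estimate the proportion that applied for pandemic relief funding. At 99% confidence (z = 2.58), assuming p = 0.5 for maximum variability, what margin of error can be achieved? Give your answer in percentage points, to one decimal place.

3.8

SE(p̂) = √[p(1−p)/n] = √[0.2500/1172] = 0.01461.
E = z × SE = 2.58 × 0.01461 = 0.03768, or 3.8 percentage points.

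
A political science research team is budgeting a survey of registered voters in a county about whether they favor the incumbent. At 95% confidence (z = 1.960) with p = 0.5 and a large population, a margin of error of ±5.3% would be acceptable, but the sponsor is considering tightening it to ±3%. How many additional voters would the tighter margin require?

726

At ±5.3%: n = 1.960² × 0.2500 / 0.053² ≈ 341.90 → 342.
At ±3%: n = 1.960² × 0.2500 / 0.030² ≈ 1067.11 → 1068.
Additional respondents: 1068 − 342 = 726.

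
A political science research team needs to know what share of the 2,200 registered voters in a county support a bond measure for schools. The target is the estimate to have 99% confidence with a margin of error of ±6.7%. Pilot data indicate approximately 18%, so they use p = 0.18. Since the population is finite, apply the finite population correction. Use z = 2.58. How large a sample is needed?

200

Unadjusted: n₀ = 2.58² × 0.18 × 0.82 / 0.067² ≈ 218.86, so n₀ = 219.
Finite population correction with N = 2,200: n = n₀ / (1 + (n₀−1)/N) = 219 / (1 + 218/2200) = 219 / 1.0991 ≈ 199.26.
Rounding up, n = 200.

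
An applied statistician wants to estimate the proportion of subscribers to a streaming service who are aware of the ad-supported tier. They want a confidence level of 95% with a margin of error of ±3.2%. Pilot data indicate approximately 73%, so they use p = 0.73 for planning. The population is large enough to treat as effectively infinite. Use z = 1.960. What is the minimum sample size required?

With p = 0.73, p(1−p) = 0.1971.
n = z²·p(1−p)/E² = 1.960² × 0.1971 / 0.032² = 3.8416 × 0.1971 / 0.001024 ≈ 739.43.
Rounding up gives n = 740.

740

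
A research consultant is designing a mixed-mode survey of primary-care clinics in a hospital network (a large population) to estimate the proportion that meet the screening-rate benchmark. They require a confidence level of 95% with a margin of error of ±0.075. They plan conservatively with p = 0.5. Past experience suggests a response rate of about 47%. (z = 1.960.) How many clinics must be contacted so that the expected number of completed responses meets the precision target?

364

Completed interviews needed: n₀ = 1.960² × 0.2500 / 0.075² ≈ 170.74 → 171.
At a 47% response rate, contacts needed = 171 / 0.47 ≈ 363.83 → 364.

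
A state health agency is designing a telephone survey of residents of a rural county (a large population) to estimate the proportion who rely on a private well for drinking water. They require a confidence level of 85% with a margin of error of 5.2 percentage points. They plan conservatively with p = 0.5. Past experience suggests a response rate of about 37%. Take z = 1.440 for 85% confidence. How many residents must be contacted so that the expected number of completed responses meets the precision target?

Completed interviews needed: n₀ = 1.440² × 0.2500 / 0.052² ≈ 191.72 → 192.
At a 37% response rate, contacts needed = 192 / 0.37 ≈ 518.92 → 519.

519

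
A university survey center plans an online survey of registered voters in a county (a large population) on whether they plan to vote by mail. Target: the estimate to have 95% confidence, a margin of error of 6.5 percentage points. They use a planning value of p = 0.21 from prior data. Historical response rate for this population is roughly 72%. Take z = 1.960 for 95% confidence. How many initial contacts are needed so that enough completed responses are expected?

210

Completed interviews needed: n₀ = 1.960² × 0.1659 / 0.065² ≈ 150.85 → 151.
At a 72% response rate, contacts needed = 151 / 0.72 ≈ 209.72 → 210.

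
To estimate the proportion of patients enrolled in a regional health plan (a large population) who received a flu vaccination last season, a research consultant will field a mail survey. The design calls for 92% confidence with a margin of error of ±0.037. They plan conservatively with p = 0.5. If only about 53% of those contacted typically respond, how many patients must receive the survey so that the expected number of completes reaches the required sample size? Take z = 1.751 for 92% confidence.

1057

Completed interviews needed: n₀ = 1.751² × 0.2500 / 0.037² ≈ 559.90 → 560.
At a 53% response rate, contacts needed = 560 / 0.53 ≈ 1056.60 → 1057.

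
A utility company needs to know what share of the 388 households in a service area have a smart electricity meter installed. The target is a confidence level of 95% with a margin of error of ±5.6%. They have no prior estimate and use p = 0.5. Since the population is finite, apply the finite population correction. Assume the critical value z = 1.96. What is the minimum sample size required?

172

Unadjusted: n₀ = 1.96² × 0.50 × 0.50 / 0.056² ≈ 306.25, so n₀ = 307.
Finite population correction with N = 388: n = n₀ / (1 + (n₀−1)/N) = 307 / (1 + 306/388) = 307 / 1.7887 ≈ 171.64.
Rounding up, n = 172.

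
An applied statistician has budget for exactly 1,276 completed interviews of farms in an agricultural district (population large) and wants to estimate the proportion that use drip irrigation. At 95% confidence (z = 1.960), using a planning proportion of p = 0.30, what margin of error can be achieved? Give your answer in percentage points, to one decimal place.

2.5

SE(p̂) = √[p(1−p)/n] = √[0.2100/1276] = 0.01283.
E = z × SE = 1.960 × 0.01283 = 0.02514, or 2.5 percentage points.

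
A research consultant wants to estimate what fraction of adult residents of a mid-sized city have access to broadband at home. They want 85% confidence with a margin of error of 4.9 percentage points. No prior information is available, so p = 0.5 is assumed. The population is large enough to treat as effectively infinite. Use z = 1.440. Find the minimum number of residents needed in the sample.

216

With p = 0.5, p(1−p) = 0.25.
n = z²·p(1−p)/E² = 1.440² × 0.2500 / 0.049² = 2.0736 × 0.2500 / 0.002401 ≈ 215.91.
Rounding up gives n = 216.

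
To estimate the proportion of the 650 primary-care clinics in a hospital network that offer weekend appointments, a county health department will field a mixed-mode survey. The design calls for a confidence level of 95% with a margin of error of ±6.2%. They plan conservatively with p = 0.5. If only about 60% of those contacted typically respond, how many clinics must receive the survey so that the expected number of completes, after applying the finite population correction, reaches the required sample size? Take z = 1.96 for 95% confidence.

Completed interviews needed (unadjusted): n₀ = 1.96² × 0.2500 / 0.062² ≈ 249.84 → 250.
FPC for N = 650: n = 250 / (1 + 249/650) = 250 / 1.3831 ≈ 180.76 → 181.
At a 60% response rate, contacts needed = 181 / 0.60 ≈ 301.67 → 302.

302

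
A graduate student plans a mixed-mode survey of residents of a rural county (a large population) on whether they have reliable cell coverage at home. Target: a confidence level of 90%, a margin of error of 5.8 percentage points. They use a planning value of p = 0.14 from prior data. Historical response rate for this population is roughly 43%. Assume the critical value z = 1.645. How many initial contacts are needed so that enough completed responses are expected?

226

Completed interviews needed: n₀ = 1.645² × 0.1204 / 0.058² ≈ 96.85 → 97.
At a 43% response rate, contacts needed = 97 / 0.43 ≈ 225.58 → 226.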